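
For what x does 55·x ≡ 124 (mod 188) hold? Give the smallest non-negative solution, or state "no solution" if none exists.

180

First find gcd(55, 188):
188 = 3×55 + 23
55 = 2×23 + 9
23 = 2×9 + 5
9 = 1×5 + 4
5 = 1×4 + 1
4 = 4×1 + 0
gcd = 1, so a unique solution mod 188 exists.
Back-substitute for the Bézout coefficients:
1 = 5 − 4
1 = −9 + 2·5
1 = 2·23 − 5·9
1 = −5·55 + 12·23
1 = 12·188 − 41·55
So 55·(-41) ≡ 1 (mod 188), giving 55⁻¹ ≡ 147.
x ≡ 55⁻¹·124 ≡ 147·124 ≡ 180 (mod 188).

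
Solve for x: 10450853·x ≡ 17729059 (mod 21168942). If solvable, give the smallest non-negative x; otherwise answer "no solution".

19735583

First find gcd(10450853, 21168942):
21168942 = 2*10450853 + 267236
10450853 = 39*267236 + 28649
267236 = 9*28649 + 9395
28649 = 3*9395 + 464
9395 = 20*464 + 115
464 = 4*115 + 4
115 = 28*4 + 3
4 = 1*3 + 1
3 = 3*1 + 0
gcd = 1, so a unique solution mod 21168942 exists.
Back-substitute for the Bézout coefficients:
1 = 4 − 3
1 = −115 + 29·4
1 = 29·464 − 117·115
1 = −117·9395 + 2369·464
1 = 2369·28649 − 7224·9395
1 = −7224·267236 + 67385·28649
1 = 67385·10450853 − 2635239·267236
1 = −2635239·21168942 + 5337863·10450853
So 10450853·(5337863) ≡ 1 (mod 21168942), giving 10450853⁻¹ ≡ 5337863.
x ≡ 10450853⁻¹·17729059 ≡ 5337863·17729059 ≡ 19735583 (mod 21168942).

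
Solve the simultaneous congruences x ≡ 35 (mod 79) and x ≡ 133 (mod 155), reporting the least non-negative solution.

9278

Write x = 35 + 79·k. Then 79·k ≡ 133 − 35 ≡ 98 (mod 155).
Need 79⁻¹ mod 155. Extended Euclid on (155, 79):
155 = 1*79 + 76
79 = 1*76 + 3
76 = 25*3 + 1
3 = 3*1 + 0
Back-substitute:
1 = 76 − 25·3
1 = −25·79 + 26·76
1 = 26·155 − 51·79
79⁻¹ ≡ 104 (mod 155), so k ≡ 104·98 ≡ 117 (mod 155).
x = 35 + 79·117 = 9278.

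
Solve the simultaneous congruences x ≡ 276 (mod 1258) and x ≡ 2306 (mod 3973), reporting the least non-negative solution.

3101246

Write x = 276 + 1258·k. Then 1258·k ≡ 2306 − 276 ≡ 2030 (mod 3973).
Need 1258⁻¹ mod 3973. Extended Euclid on (3973, 1258):
3973 = 3*1258 + 199
1258 = 6*199 + 64
199 = 3*64 + 7
64 = 9*7 + 1
7 = 7*1 + 0
Back-substitute:
1 = 64 − 9·7
1 = −9·199 + 28·64
1 = 28·1258 − 177·199
1 = −177·3973 + 559·1258
1258⁻¹ ≡ 559 (mod 3973), so k ≡ 559·2030 ≡ 2465 (mod 3973).
x = 276 + 1258·2465 = 3101246.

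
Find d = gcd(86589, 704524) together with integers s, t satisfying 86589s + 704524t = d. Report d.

1

Repeated division:
704524 = 8·86589 + 11812
86589 = 7·11812 + 3905
11812 = 3·3905 + 97
3905 = 40·97 + 25
97 = 3·25 + 22
25 = 1·22 + 3
22 = 7·3 + 1
3 = 3·1 + 0
gcd(86589, 704524) = 1.
Back-substituting:
1 = 22 − 7·3
1 = −7·25 + 8·22
1 = 8·97 − 31·25
1 = −31·3905 + 1248·97
1 = 1248·11812 − 3775·3905
1 = −3775·86589 + 27673·11812
1 = 27673·704524 − 225159·86589
So 1 = (27673)·704524 + (-225159)·86589.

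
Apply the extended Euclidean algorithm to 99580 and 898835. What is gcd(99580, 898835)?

5

Repeated division:
898835 = 9*99580 + 2615
99580 = 38*2615 + 210
2615 = 12*210 + 95
210 = 2*95 + 20
95 = 4*20 + 15
20 = 1*15 + 5
15 = 3*5 + 0
gcd(99580, 898835) = 5.
Back-substituting:
5 = 20 − 15
5 = −95 + 5·20
5 = 5·210 − 11·95
5 = −11·2615 + 137·210
5 = 137·99580 − 5217·2615
5 = −5217·898835 + 47090·99580
So 5 = (-5217)·898835 + (47090)·99580.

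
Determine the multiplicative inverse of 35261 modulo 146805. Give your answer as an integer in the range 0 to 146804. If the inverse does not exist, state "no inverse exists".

43091

Apply the Euclidean algorithm to 146805 and 35261:
146805 = 4·35261 + 5761
35261 = 6·5761 + 695
5761 = 8·695 + 201
695 = 3·201 + 92
201 = 2·92 + 17
92 = 5·17 + 7
17 = 2·7 + 3
7 = 2·3 + 1
3 = 3·1 + 0
Since gcd(35261, 146805) = 1, back-substitute to write 1 as a combination:
1 = 7 − 2·3
1 = −2·17 + 5·7
1 = 5·92 − 27·17
1 = −27·201 + 59·92
1 = 59·695 − 204·201
1 = −204·5761 + 1691·695
1 = 1691·35261 − 10350·5761
1 = −10350·146805 + 43091·35261
So 35261·43091 ≡ 1 (mod 146805).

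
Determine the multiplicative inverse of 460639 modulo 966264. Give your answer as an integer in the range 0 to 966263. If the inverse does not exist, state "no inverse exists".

738391

Apply the Euclidean algorithm to 966264 and 460639:
966264 = 2·460639 + 44986
460639 = 10·44986 + 10779
44986 = 4·10779 + 1870
10779 = 5·1870 + 1429
1870 = 1·1429 + 441
1429 = 3·441 + 106
441 = 4·106 + 17
106 = 6·17 + 4
17 = 4·4 + 1
4 = 4·1 + 0
gcd = 1, so the inverse exists. Back-substitute:
1 = 17 − 4·4
1 = −4·106 + 25·17
1 = 25·441 − 104·106
1 = −104·1429 + 337·441
1 = 337·1870 − 441·1429
1 = −441·10779 + 2542·1870
1 = 2542·44986 − 10609·10779
1 = −10609·460639 + 108632·44986
1 = 108632·966264 − 227873·460639
So 460639·(-227873) ≡ 1 (mod 966264), and -227873 ≡ 738391 (mod 966264).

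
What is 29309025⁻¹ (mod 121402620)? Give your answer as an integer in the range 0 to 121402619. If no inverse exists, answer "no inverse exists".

Compute gcd(29309025, 121402620):
121402620 = 4*29309025 + 4166520
29309025 = 7*4166520 + 143385
4166520 = 29*143385 + 8355
143385 = 17*8355 + 1350
8355 = 6*1350 + 255
1350 = 5*255 + 75
255 = 3*75 + 30
75 = 2*30 + 15
30 = 2*15 + 0
Since gcd = 15 > 1, 29309025 is not a unit mod 121402620.

no inverse exists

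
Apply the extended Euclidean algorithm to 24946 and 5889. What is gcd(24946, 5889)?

Repeated division:
24946 = 4*5889 + 1390
5889 = 4*1390 + 329
1390 = 4*329 + 74
329 = 4*74 + 33
74 = 2*33 + 8
33 = 4*8 + 1
8 = 8*1 + 0
gcd(24946, 5889) = 1.
Express as a combination:
1 = 33 − 4·8
1 = −4·74 + 9·33
1 = 9·329 − 40·74
1 = −40·1390 + 169·329
1 = 169·5889 − 716·1390
1 = −716·24946 + 3033·5889
So 1 = (-716)·24946 + (3033)·5889.

1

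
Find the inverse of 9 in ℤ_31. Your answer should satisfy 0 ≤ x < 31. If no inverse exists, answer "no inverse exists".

7

gcd(31, 9) by repeated division:
31 = 3*9 + 4
9 = 2*4 + 1
4 = 4*1 + 0
The gcd is 1. Working backward:
1 = 9 − 2·4
1 = −2·31 + 7·9
So 9·7 ≡ 1 (mod 31).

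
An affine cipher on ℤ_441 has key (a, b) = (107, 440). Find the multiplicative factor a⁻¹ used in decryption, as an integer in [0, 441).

gcd(441, 107) by repeated division:
441 = 4×107 + 13
107 = 8×13 + 3
13 = 4×3 + 1
3 = 3×1 + 0
Since gcd(107, 441) = 1, back-substitute to write 1 as a combination:
1 = 13 − 4·3
1 = −4·107 + 33·13
1 = 33·441 − 136·107
Hence 107⁻¹ ≡ -136 ≡ 305 (mod 441).

305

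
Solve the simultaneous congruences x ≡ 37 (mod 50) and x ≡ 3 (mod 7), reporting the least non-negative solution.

87

Write x = 37 + 50·k. Then 50·k ≡ 3 − 37 ≡ 1 (mod 7).
Need 50⁻¹ mod 7. Extended Euclid on (7, 1):
7 = 7*1 + 0
50⁻¹ ≡ 1 (mod 7), so k ≡ 1·1 ≡ 1 (mod 7).
x = 37 + 50·1 = 87.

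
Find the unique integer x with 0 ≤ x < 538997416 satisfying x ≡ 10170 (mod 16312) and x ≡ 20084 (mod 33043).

Write x = 10170 + 16312·k. Then 16312·k ≡ 20084 − 10170 ≡ 9914 (mod 33043).
Need 16312⁻¹ mod 33043. Extended Euclid on (33043, 16312):
33043 = 2*16312 + 419
16312 = 38*419 + 390
419 = 1*390 + 29
390 = 13*29 + 13
29 = 2*13 + 3
13 = 4*3 + 1
3 = 3*1 + 0
Back-substitute:
1 = 13 − 4·3
1 = −4·29 + 9·13
1 = 9·390 − 121·29
1 = −121·419 + 130·390
1 = 130·16312 − 5061·419
1 = −5061·33043 + 10252·16312
16312⁻¹ ≡ 10252 (mod 33043), so k ≡ 10252·9914 ≡ 31103 (mod 33043).
x = 10170 + 16312·31103 = 507362306.

507362306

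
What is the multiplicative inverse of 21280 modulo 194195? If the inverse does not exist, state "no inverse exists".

no inverse exists

Compute gcd(21280, 194195):
194195 = 9*21280 + 2675
21280 = 7*2675 + 2555
2675 = 1*2555 + 120
2555 = 21*120 + 35
120 = 3*35 + 15
35 = 2*15 + 5
15 = 3*5 + 0
gcd(21280, 194195) = 5 ≠ 1, so 21280 has no multiplicative inverse modulo 194195.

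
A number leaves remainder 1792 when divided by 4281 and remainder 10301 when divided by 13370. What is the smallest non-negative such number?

47473801

Write x = 1792 + 4281·k. Then 4281·k ≡ 10301 − 1792 ≡ 8509 (mod 13370).
Need 4281⁻¹ mod 13370. Extended Euclid on (13370, 4281):
13370 = 3*4281 + 527
4281 = 8*527 + 65
527 = 8*65 + 7
65 = 9*7 + 2
7 = 3*2 + 1
2 = 2*1 + 0
Back-substitute:
1 = 7 − 3·2
1 = −3·65 + 28·7
1 = 28·527 − 227·65
1 = −227·4281 + 1844·527
1 = 1844·13370 − 5759·4281
4281⁻¹ ≡ 7611 (mod 13370), so k ≡ 7611·8509 ≡ 11089 (mod 13370).
x = 1792 + 4281·11089 = 47473801.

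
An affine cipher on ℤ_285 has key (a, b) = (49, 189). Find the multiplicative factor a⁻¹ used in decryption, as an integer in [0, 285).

64

Extended Euclidean algorithm:
285 = 5·49 + 40
49 = 1·40 + 9
40 = 4·9 + 4
9 = 2·4 + 1
4 = 4·1 + 0
Since gcd(49, 285) = 1, back-substitute to write 1 as a combination:
1 = 9 − 2·4
1 = −2·40 + 9·9
1 = 9·49 − 11·40
1 = −11·285 + 64·49
So 49·64 ≡ 1 (mod 285).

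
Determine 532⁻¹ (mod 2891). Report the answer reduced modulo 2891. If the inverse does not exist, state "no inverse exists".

no inverse exists

Euclidean algorithm on 2891, 532:
2891 = 5×532 + 231
532 = 2×231 + 70
231 = 3×70 + 21
70 = 3×21 + 7
21 = 3×7 + 0
Since gcd = 7 > 1, 532 is not a unit mod 2891.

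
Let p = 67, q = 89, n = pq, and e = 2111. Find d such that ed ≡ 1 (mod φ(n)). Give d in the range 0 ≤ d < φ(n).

φ(n) = (p−1)(q−1) = 66·88 = 5808.
Need d with 2111·d ≡ 1 (mod 5808). Apply the extended Euclidean algorithm:
5808 = 2*2111 + 1586
2111 = 1*1586 + 525
1586 = 3*525 + 11
525 = 47*11 + 8
11 = 1*8 + 3
8 = 2*3 + 2
3 = 1*2 + 1
2 = 2*1 + 0
Back-substitute:
1 = 3 − 2
1 = −8 + 3·3
1 = 3·11 − 4·8
1 = −4·525 + 191·11
1 = 191·1586 − 577·525
1 = −577·2111 + 768·1586
1 = 768·5808 − 2113·2111
So 2111·(-2113) ≡ 1 (mod 5808), hence d ≡ -2113 ≡ 3695 (mod 5808).

3695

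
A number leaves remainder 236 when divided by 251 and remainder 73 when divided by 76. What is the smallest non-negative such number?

15045

Write x = 236 + 251·k. Then 251·k ≡ 73 − 236 ≡ 65 (mod 76).
Need 251⁻¹ mod 76. Extended Euclid on (76, 23):
76 = 3×23 + 7
23 = 3×7 + 2
7 = 3×2 + 1
2 = 2×1 + 0
Back-substitute:
1 = 7 − 3·2
1 = −3·23 + 10·7
1 = 10·76 − 33·23
251⁻¹ ≡ 43 (mod 76), so k ≡ 43·65 ≡ 59 (mod 76).
x = 236 + 251·59 = 15045.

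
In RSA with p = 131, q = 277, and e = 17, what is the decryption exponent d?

10553

φ(n) = (p−1)(q−1) = 130·276 = 35880.
Need d with 17·d ≡ 1 (mod 35880). Apply the extended Euclidean algorithm:
35880 = 2110×17 + 10
17 = 1×10 + 7
10 = 1×7 + 3
7 = 2×3 + 1
3 = 3×1 + 0
Back-substitute:
1 = 7 − 2·3
1 = −2·10 + 3·7
1 = 3·17 − 5·10
1 = −5·35880 + 10553·17
So 17·10553 ≡ 1 (mod 35880), hence d = 10553.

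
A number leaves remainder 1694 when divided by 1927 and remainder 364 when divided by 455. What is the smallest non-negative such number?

608699

Write x = 1694 + 1927·k. Then 1927·k ≡ 364 − 1694 ≡ 35 (mod 455).
Need 1927⁻¹ mod 455. Extended Euclid on (455, 107):
455 = 4·107 + 27
107 = 3·27 + 26
27 = 1·26 + 1
26 = 26·1 + 0
Back-substitute:
1 = 27 − 26
1 = −107 + 4·27
1 = 4·455 − 17·107
1927⁻¹ ≡ 438 (mod 455), so k ≡ 438·35 ≡ 315 (mod 455).
x = 1694 + 1927·315 = 608699.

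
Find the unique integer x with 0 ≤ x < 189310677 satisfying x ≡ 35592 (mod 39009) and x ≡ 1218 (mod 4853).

Write x = 35592 + 39009·k. Then 39009·k ≡ 1218 − 35592 ≡ 4450 (mod 4853).
Need 39009⁻¹ mod 4853. Extended Euclid on (4853, 185):
4853 = 26*185 + 43
185 = 4*43 + 13
43 = 3*13 + 4
13 = 3*4 + 1
4 = 4*1 + 0
Back-substitute:
1 = 13 − 3·4
1 = −3·43 + 10·13
1 = 10·185 − 43·43
1 = −43·4853 + 1128·185
39009⁻¹ ≡ 1128 (mod 4853), so k ≡ 1128·4450 ≡ 1598 (mod 4853).
x = 35592 + 39009·1598 = 62371974.

62371974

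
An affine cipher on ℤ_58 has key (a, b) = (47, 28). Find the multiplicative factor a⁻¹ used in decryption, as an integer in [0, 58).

Run Euclid on (58, 47):
58 = 1*47 + 11
47 = 4*11 + 3
11 = 3*3 + 2
3 = 1*2 + 1
2 = 2*1 + 0
Since gcd(47, 58) = 1, back-substitute to write 1 as a combination:
1 = 3 − 2
1 = −11 + 4·3
1 = 4·47 − 17·11
1 = −17·58 + 21·47
So 47·21 ≡ 1 (mod 58).

21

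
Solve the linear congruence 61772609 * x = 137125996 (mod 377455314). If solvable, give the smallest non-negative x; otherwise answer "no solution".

361607036

First find gcd(61772609, 377455314):
377455314 = 6*61772609 + 6819660
61772609 = 9*6819660 + 395669
6819660 = 17*395669 + 93287
395669 = 4*93287 + 22521
93287 = 4*22521 + 3203
22521 = 7*3203 + 100
3203 = 32*100 + 3
100 = 33*3 + 1
3 = 3*1 + 0
gcd = 1, so a unique solution mod 377455314 exists.
Back-substitute for the Bézout coefficients:
1 = 100 − 33·3
1 = −33·3203 + 1057·100
1 = 1057·22521 − 7432·3203
1 = −7432·93287 + 30785·22521
1 = 30785·395669 − 130572·93287
1 = −130572·6819660 + 2250509·395669
1 = 2250509·61772609 − 20385153·6819660
1 = −20385153·377455314 + 124561427·61772609
So 61772609·(124561427) ≡ 1 (mod 377455314), giving 61772609⁻¹ ≡ 124561427.
x ≡ 61772609⁻¹·137125996 ≡ 124561427·137125996 ≡ 361607036 (mod 377455314).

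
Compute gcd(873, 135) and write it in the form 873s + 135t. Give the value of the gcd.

Repeated division:
873 = 6*135 + 63
135 = 2*63 + 9
63 = 7*9 + 0
gcd(873, 135) = 9.
Back-substituting:
9 = 135 − 2·63
9 = −2·873 + 13·135
So 9 = (-2)·873 + (13)·135.

9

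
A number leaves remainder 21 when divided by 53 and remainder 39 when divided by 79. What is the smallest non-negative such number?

2883

Write x = 21 + 53·k. Then 53·k ≡ 39 − 21 ≡ 18 (mod 79).
Need 53⁻¹ mod 79. Extended Euclid on (79, 53):
79 = 1·53 + 26
53 = 2·26 + 1
26 = 26·1 + 0
Back-substitute:
1 = 53 − 2·26
1 = −2·79 + 3·53
53⁻¹ ≡ 3 (mod 79), so k ≡ 3·18 ≡ 54 (mod 79).
x = 21 + 53·54 = 2883.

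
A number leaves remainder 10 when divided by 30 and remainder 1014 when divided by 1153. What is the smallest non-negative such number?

26380

Write x = 10 + 30·k. Then 30·k ≡ 1014 − 10 ≡ 1004 (mod 1153).
Need 30⁻¹ mod 1153. Extended Euclid on (1153, 30):
1153 = 38·30 + 13
30 = 2·13 + 4
13 = 3·4 + 1
4 = 4·1 + 0
Back-substitute:
1 = 13 − 3·4
1 = −3·30 + 7·13
1 = 7·1153 − 269·30
30⁻¹ ≡ 884 (mod 1153), so k ≡ 884·1004 ≡ 879 (mod 1153).
x = 10 + 30·879 = 26380.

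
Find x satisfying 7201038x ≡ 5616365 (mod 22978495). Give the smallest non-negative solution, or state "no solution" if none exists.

19137125

First find gcd(7201038, 22978495):
22978495 = 3*7201038 + 1375381
7201038 = 5*1375381 + 324133
1375381 = 4*324133 + 78849
324133 = 4*78849 + 8737
78849 = 9*8737 + 216
8737 = 40*216 + 97
216 = 2*97 + 22
97 = 4*22 + 9
22 = 2*9 + 4
9 = 2*4 + 1
4 = 4*1 + 0
gcd = 1, so a unique solution mod 22978495 exists.
Back-substitute for the Bézout coefficients:
1 = 9 − 2·4
1 = −2·22 + 5·9
1 = 5·97 − 22·22
1 = −22·216 + 49·97
1 = 49·8737 − 1982·216
1 = −1982·78849 + 17887·8737
1 = 17887·324133 − 73530·78849
1 = −73530·1375381 + 312007·324133
1 = 312007·7201038 − 1633565·1375381
1 = −1633565·22978495 + 5212702·7201038
So 7201038·(5212702) ≡ 1 (mod 22978495), giving 7201038⁻¹ ≡ 5212702.
x ≡ 7201038⁻¹·5616365 ≡ 5212702·5616365 ≡ 19137125 (mod 22978495).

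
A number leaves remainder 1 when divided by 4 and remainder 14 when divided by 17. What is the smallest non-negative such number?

Write x = 1 + 4·k. Then 4·k ≡ 14 − 1 ≡ 13 (mod 17).
Need 4⁻¹ mod 17. Extended Euclid on (17, 4):
17 = 4*4 + 1
4 = 4*1 + 0
Back-substitute:
1 = 17 − 4·4
4⁻¹ ≡ 13 (mod 17), so k ≡ 13·13 ≡ 16 (mod 17).
x = 1 + 4·16 = 65.

65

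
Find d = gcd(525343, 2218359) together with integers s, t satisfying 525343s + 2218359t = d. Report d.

Repeated division:
2218359 = 4·525343 + 116987
525343 = 4·116987 + 57395
116987 = 2·57395 + 2197
57395 = 26·2197 + 273
2197 = 8·273 + 13
273 = 21·13 + 0
gcd(525343, 2218359) = 13.
Working backward:
13 = 2197 − 8·273
13 = −8·57395 + 209·2197
13 = 209·116987 − 426·57395
13 = −426·525343 + 1913·116987
13 = 1913·2218359 − 8078·525343
So 13 = (1913)·2218359 + (-8078)·525343.

13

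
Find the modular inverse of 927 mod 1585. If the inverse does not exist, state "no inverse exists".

383

Apply the Euclidean algorithm to 1585 and 927:
1585 = 1×927 + 658
927 = 1×658 + 269
658 = 2×269 + 120
269 = 2×120 + 29
120 = 4×29 + 4
29 = 7×4 + 1
4 = 4×1 + 0
The gcd is 1. Working backward:
1 = 29 − 7·4
1 = −7·120 + 29·29
1 = 29·269 − 65·120
1 = −65·658 + 159·269
1 = 159·927 − 224·658
1 = −224·1585 + 383·927
So 927·383 ≡ 1 (mod 1585).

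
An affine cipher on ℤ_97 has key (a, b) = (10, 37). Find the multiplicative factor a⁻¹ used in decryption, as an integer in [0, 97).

Apply the Euclidean algorithm to 97 and 10:
97 = 9·10 + 7
10 = 1·7 + 3
7 = 2·3 + 1
3 = 3·1 + 0
gcd = 1, so the inverse exists. Back-substitute:
1 = 7 − 2·3
1 = −2·10 + 3·7
1 = 3·97 − 29·10
Hence 10⁻¹ ≡ -29 ≡ 68 (mod 97).

68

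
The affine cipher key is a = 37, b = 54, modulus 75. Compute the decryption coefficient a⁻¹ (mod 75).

gcd(75, 37) by repeated division:
75 = 2*37 + 1
37 = 37*1 + 0
The gcd is 1. Working backward:
1 = 75 − 2·37
Thus 37·(-2) ≡ 1 (mod 75); reducing, -2 mod 75 = 73.

73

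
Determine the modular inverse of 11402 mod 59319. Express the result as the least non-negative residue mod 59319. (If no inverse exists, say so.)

Extended Euclidean algorithm:
59319 = 5·11402 + 2309
11402 = 4·2309 + 2166
2309 = 1·2166 + 143
2166 = 15·143 + 21
143 = 6·21 + 17
21 = 1·17 + 4
17 = 4·4 + 1
4 = 4·1 + 0
The gcd is 1. Working backward:
1 = 17 − 4·4
1 = −4·21 + 5·17
1 = 5·143 − 34·21
1 = −34·2166 + 515·143
1 = 515·2309 − 549·2166
1 = −549·11402 + 2711·2309
1 = 2711·59319 − 14104·11402
So 11402·(-14104) ≡ 1 (mod 59319), and -14104 ≡ 45215 (mod 59319).

45215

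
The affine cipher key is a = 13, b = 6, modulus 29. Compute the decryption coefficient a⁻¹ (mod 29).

Extended Euclidean algorithm:
29 = 2×13 + 3
13 = 4×3 + 1
3 = 3×1 + 0
gcd = 1, so the inverse exists. Back-substitute:
1 = 13 − 4·3
1 = −4·29 + 9·13
So 13·9 ≡ 1 (mod 29).

9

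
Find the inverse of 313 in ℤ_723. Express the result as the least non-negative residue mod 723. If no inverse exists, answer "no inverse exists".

559

Apply the Euclidean algorithm to 723 and 313:
723 = 2·313 + 97
313 = 3·97 + 22
97 = 4·22 + 9
22 = 2·9 + 4
9 = 2·4 + 1
4 = 4·1 + 0
The gcd is 1. Working backward:
1 = 9 − 2·4
1 = −2·22 + 5·9
1 = 5·97 − 22·22
1 = −22·313 + 71·97
1 = 71·723 − 164·313
So 313·(-164) ≡ 1 (mod 723), and -164 ≡ 559 (mod 723).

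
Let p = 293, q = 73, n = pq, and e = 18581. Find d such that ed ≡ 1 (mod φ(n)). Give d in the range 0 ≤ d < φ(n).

11549

φ(n) = (p−1)(q−1) = 292·72 = 21024.
Need d with 18581·d ≡ 1 (mod 21024). Apply the extended Euclidean algorithm:
21024 = 1×18581 + 2443
18581 = 7×2443 + 1480
2443 = 1×1480 + 963
1480 = 1×963 + 517
963 = 1×517 + 446
517 = 1×446 + 71
446 = 6×71 + 20
71 = 3×20 + 11
20 = 1×11 + 9
11 = 1×9 + 2
9 = 4×2 + 1
2 = 2×1 + 0
Back-substitute:
1 = 9 − 4·2
1 = −4·11 + 5·9
1 = 5·20 − 9·11
1 = −9·71 + 32·20
1 = 32·446 − 201·71
1 = −201·517 + 233·446
1 = 233·963 − 434·517
1 = −434·1480 + 667·963
1 = 667·2443 − 1101·1480
1 = −1101·18581 + 8374·2443
1 = 8374·21024 − 9475·18581
So 18581·(-9475) ≡ 1 (mod 21024), hence d ≡ -9475 ≡ 11549 (mod 21024).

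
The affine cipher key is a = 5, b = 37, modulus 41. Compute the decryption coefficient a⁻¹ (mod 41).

33

Extended Euclidean algorithm:
41 = 8×5 + 1
5 = 5×1 + 0
gcd = 1, so the inverse exists. Back-substitute:
1 = 41 − 8·5
Hence 5⁻¹ ≡ -8 ≡ 33 (mod 41).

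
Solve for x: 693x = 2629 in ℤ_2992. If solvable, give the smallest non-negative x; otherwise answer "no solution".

First find gcd(693, 2992):
2992 = 4×693 + 220
693 = 3×220 + 33
220 = 6×33 + 22
33 = 1×22 + 11
22 = 2×11 + 0
gcd = 11 and 11 | 2629, so solutions exist. Divide through by 11: 63x ≡ 239 (mod 272).
Now find 63⁻¹ mod 272:
272 = 4*63 + 20
63 = 3*20 + 3
20 = 6*3 + 2
3 = 1*2 + 1
2 = 2*1 + 0
Back-substitute:
1 = 3 − 2
1 = −20 + 7·3
1 = 7·63 − 22·20
1 = −22·272 + 95·63
So 63⁻¹ ≡ 95 (mod 272).
Then x ≡ 95·239 ≡ 129 (mod 272); the smallest non-negative solution is x = 129.

129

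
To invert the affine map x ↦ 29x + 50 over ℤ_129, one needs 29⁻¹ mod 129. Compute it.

Apply the Euclidean algorithm to 129 and 29:
129 = 4·29 + 13
29 = 2·13 + 3
13 = 4·3 + 1
3 = 3·1 + 0
The gcd is 1. Working backward:
1 = 13 − 4·3
1 = −4·29 + 9·13
1 = 9·129 − 40·29
So 29·(-40) ≡ 1 (mod 129), and -40 ≡ 89 (mod 129).

89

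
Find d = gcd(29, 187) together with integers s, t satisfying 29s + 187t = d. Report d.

Repeated division:
187 = 6·29 + 13
29 = 2·13 + 3
13 = 4·3 + 1
3 = 3·1 + 0
gcd(29, 187) = 1.
Working backward:
1 = 13 − 4·3
1 = −4·29 + 9·13
1 = 9·187 − 58·29
So 1 = (9)·187 + (-58)·29.

1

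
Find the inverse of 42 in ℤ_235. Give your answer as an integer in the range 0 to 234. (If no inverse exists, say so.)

Run Euclid on (235, 42):
235 = 5×42 + 25
42 = 1×25 + 17
25 = 1×17 + 8
17 = 2×8 + 1
8 = 8×1 + 0
Since gcd(42, 235) = 1, back-substitute to write 1 as a combination:
1 = 17 − 2·8
1 = −2·25 + 3·17
1 = 3·42 − 5·25
1 = −5·235 + 28·42
So 42·28 ≡ 1 (mod 235).

28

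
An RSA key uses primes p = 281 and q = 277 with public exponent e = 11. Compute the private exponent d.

φ(n) = (p−1)(q−1) = 280·276 = 77280.
Need d with 11·d ≡ 1 (mod 77280). Apply the extended Euclidean algorithm:
77280 = 7025·11 + 5
11 = 2·5 + 1
5 = 5·1 + 0
Back-substitute:
1 = 11 − 2·5
1 = −2·77280 + 14051·11
So 11·14051 ≡ 1 (mod 77280), hence d = 14051.

14051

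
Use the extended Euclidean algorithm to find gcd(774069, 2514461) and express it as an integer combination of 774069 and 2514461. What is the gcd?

1

Apply Euclid's algorithm to 2514461 and 774069:
2514461 = 3×774069 + 192254
774069 = 4×192254 + 5053
192254 = 38×5053 + 240
5053 = 21×240 + 13
240 = 18×13 + 6
13 = 2×6 + 1
6 = 6×1 + 0
gcd(774069, 2514461) = 1.
Working backward:
1 = 13 − 2·6
1 = −2·240 + 37·13
1 = 37·5053 − 779·240
1 = −779·192254 + 29639·5053
1 = 29639·774069 − 119335·192254
1 = −119335·2514461 + 387644·774069
So 1 = (-119335)·2514461 + (387644)·774069.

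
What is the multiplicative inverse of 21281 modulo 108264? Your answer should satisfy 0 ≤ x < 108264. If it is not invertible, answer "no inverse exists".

Euclidean algorithm on 108264, 21281:
108264 = 5×21281 + 1859
21281 = 11×1859 + 832
1859 = 2×832 + 195
832 = 4×195 + 52
195 = 3×52 + 39
52 = 1×39 + 13
39 = 3×13 + 0
Since gcd = 13 > 1, 21281 is not a unit mod 108264.

no inverse exists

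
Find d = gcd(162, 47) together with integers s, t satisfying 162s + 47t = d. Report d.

1

Repeated division:
162 = 3*47 + 21
47 = 2*21 + 5
21 = 4*5 + 1
5 = 5*1 + 0
gcd(162, 47) = 1.
Express as a combination:
1 = 21 − 4·5
1 = −4·47 + 9·21
1 = 9·162 − 31·47
So 1 = (9)·162 + (-31)·47.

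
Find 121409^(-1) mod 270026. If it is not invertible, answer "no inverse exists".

62971

Run Euclid on (270026, 121409):
270026 = 2*121409 + 27208
121409 = 4*27208 + 12577
27208 = 2*12577 + 2054
12577 = 6*2054 + 253
2054 = 8*253 + 30
253 = 8*30 + 13
30 = 2*13 + 4
13 = 3*4 + 1
4 = 4*1 + 0
gcd = 1, so the inverse exists. Back-substitute:
1 = 13 − 3·4
1 = −3·30 + 7·13
1 = 7·253 − 59·30
1 = −59·2054 + 479·253
1 = 479·12577 − 2933·2054
1 = −2933·27208 + 6345·12577
1 = 6345·121409 − 28313·27208
1 = −28313·270026 + 62971·121409
So 121409·62971 ≡ 1 (mod 270026).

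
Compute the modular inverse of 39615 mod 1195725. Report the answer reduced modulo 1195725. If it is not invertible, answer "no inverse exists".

Compute gcd(39615, 1195725):
1195725 = 30×39615 + 7275
39615 = 5×7275 + 3240
7275 = 2×3240 + 795
3240 = 4×795 + 60
795 = 13×60 + 15
60 = 4×15 + 0
gcd(39615, 1195725) = 15 ≠ 1, so 39615 has no multiplicative inverse modulo 1195725.

no inverse exists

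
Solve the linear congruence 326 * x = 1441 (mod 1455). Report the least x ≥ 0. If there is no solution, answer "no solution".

116

First find gcd(326, 1455):
1455 = 4×326 + 151
326 = 2×151 + 24
151 = 6×24 + 7
24 = 3×7 + 3
7 = 2×3 + 1
3 = 3×1 + 0
gcd = 1, so a unique solution mod 1455 exists.
Back-substitute for the Bézout coefficients:
1 = 7 − 2·3
1 = −2·24 + 7·7
1 = 7·151 − 44·24
1 = −44·326 + 95·151
1 = 95·1455 − 424·326
So 326·(-424) ≡ 1 (mod 1455), giving 326⁻¹ ≡ 1031.
x ≡ 326⁻¹·1441 ≡ 1031·1441 ≡ 116 (mod 1455).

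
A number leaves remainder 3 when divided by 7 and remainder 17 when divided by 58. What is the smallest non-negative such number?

17

Write x = 3 + 7·k. Then 7·k ≡ 17 − 3 ≡ 14 (mod 58).
Need 7⁻¹ mod 58. Extended Euclid on (58, 7):
58 = 8·7 + 2
7 = 3·2 + 1
2 = 2·1 + 0
Back-substitute:
1 = 7 − 3·2
1 = −3·58 + 25·7
7⁻¹ ≡ 25 (mod 58), so k ≡ 25·14 ≡ 2 (mod 58).
x = 3 + 7·2 = 17.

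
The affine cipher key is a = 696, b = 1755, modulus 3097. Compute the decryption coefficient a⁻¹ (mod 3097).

Extended Euclidean algorithm:
3097 = 4*696 + 313
696 = 2*313 + 70
313 = 4*70 + 33
70 = 2*33 + 4
33 = 8*4 + 1
4 = 4*1 + 0
The gcd is 1. Working backward:
1 = 33 − 8·4
1 = −8·70 + 17·33
1 = 17·313 − 76·70
1 = −76·696 + 169·313
1 = 169·3097 − 752·696
Hence 696⁻¹ ≡ -752 ≡ 2345 (mod 3097).

2345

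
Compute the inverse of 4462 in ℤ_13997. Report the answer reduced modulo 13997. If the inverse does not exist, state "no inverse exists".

Apply the Euclidean algorithm to 13997 and 4462:
13997 = 3·4462 + 611
4462 = 7·611 + 185
611 = 3·185 + 56
185 = 3·56 + 17
56 = 3·17 + 5
17 = 3·5 + 2
5 = 2·2 + 1
2 = 2·1 + 0
gcd = 1, so the inverse exists. Back-substitute:
1 = 5 − 2·2
1 = −2·17 + 7·5
1 = 7·56 − 23·17
1 = −23·185 + 76·56
1 = 76·611 − 251·185
1 = −251·4462 + 1833·611
1 = 1833·13997 − 5750·4462
Hence 4462⁻¹ ≡ -5750 ≡ 8247 (mod 13997).

8247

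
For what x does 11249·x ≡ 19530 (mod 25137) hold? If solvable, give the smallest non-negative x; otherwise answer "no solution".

1233

First find gcd(11249, 25137):
25137 = 2×11249 + 2639
11249 = 4×2639 + 693
2639 = 3×693 + 560
693 = 1×560 + 133
560 = 4×133 + 28
133 = 4×28 + 21
28 = 1×21 + 7
21 = 3×7 + 0
gcd = 7 and 7 | 19530, so solutions exist. Divide through by 7: 1607x ≡ 2790 (mod 3591).
Now find 1607⁻¹ mod 3591:
3591 = 2*1607 + 377
1607 = 4*377 + 99
377 = 3*99 + 80
99 = 1*80 + 19
80 = 4*19 + 4
19 = 4*4 + 3
4 = 1*3 + 1
3 = 3*1 + 0
Back-substitute:
1 = 4 − 3
1 = −19 + 5·4
1 = 5·80 − 21·19
1 = −21·99 + 26·80
1 = 26·377 − 99·99
1 = −99·1607 + 422·377
1 = 422·3591 − 943·1607
So 1607·(-943) ≡ 1 (mod 3591), i.e. 1607⁻¹ ≡ 2648.
Then x ≡ 2648·2790 ≡ 1233 (mod 3591); the smallest non-negative solution is x = 1233.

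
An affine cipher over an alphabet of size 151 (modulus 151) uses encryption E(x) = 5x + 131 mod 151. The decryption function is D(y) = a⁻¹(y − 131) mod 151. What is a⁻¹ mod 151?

gcd(151, 5) by repeated division:
151 = 30·5 + 1
5 = 5·1 + 0
Since gcd(5, 151) = 1, back-substitute to write 1 as a combination:
1 = 151 − 30·5
Thus 5·(-30) ≡ 1 (mod 151); reducing, -30 mod 151 = 121.

121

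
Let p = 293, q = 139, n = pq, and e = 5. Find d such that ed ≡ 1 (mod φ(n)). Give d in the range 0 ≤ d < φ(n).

32237

φ(n) = (p−1)(q−1) = 292·138 = 40296.
Need d with 5·d ≡ 1 (mod 40296). Apply the extended Euclidean algorithm:
40296 = 8059*5 + 1
5 = 5*1 + 0
Back-substitute:
1 = 40296 − 8059·5
So 5·(-8059) ≡ 1 (mod 40296), hence d ≡ -8059 ≡ 32237 (mod 40296).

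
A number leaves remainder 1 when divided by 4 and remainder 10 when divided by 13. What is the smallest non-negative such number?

Write x = 1 + 4·k. Then 4·k ≡ 10 − 1 ≡ 9 (mod 13).
Need 4⁻¹ mod 13. Extended Euclid on (13, 4):
13 = 3×4 + 1
4 = 4×1 + 0
Back-substitute:
1 = 13 − 3·4
4⁻¹ ≡ 10 (mod 13), so k ≡ 10·9 ≡ 12 (mod 13).
x = 1 + 4·12 = 49.

49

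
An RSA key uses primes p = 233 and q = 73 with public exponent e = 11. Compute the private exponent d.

13667

φ(n) = (p−1)(q−1) = 232·72 = 16704.
Need d with 11·d ≡ 1 (mod 16704). Apply the extended Euclidean algorithm:
16704 = 1518×11 + 6
11 = 1×6 + 5
6 = 1×5 + 1
5 = 5×1 + 0
Back-substitute:
1 = 6 − 5
1 = −11 + 2·6
1 = 2·16704 − 3037·11
So 11·(-3037) ≡ 1 (mod 16704), hence d ≡ -3037 ≡ 13667 (mod 16704).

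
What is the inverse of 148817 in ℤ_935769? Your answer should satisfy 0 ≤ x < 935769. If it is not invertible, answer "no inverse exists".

799727

Run Euclid on (935769, 148817):
935769 = 6×148817 + 42867
148817 = 3×42867 + 20216
42867 = 2×20216 + 2435
20216 = 8×2435 + 736
2435 = 3×736 + 227
736 = 3×227 + 55
227 = 4×55 + 7
55 = 7×7 + 6
7 = 1×6 + 1
6 = 6×1 + 0
gcd = 1, so the inverse exists. Back-substitute:
1 = 7 − 6
1 = −55 + 8·7
1 = 8·227 − 33·55
1 = −33·736 + 107·227
1 = 107·2435 − 354·736
1 = −354·20216 + 2939·2435
1 = 2939·42867 − 6232·20216
1 = −6232·148817 + 21635·42867
1 = 21635·935769 − 136042·148817
So 148817·(-136042) ≡ 1 (mod 935769), and -136042 ≡ 799727 (mod 935769).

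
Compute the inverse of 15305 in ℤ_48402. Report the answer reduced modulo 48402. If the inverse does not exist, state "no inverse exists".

gcd(48402, 15305) by repeated division:
48402 = 3·15305 + 2487
15305 = 6·2487 + 383
2487 = 6·383 + 189
383 = 2·189 + 5
189 = 37·5 + 4
5 = 1·4 + 1
4 = 4·1 + 0
Since gcd(15305, 48402) = 1, back-substitute to write 1 as a combination:
1 = 5 − 4
1 = −189 + 38·5
1 = 38·383 − 77·189
1 = −77·2487 + 500·383
1 = 500·15305 − 3077·2487
1 = −3077·48402 + 9731·15305
So 15305·9731 ≡ 1 (mod 48402).

9731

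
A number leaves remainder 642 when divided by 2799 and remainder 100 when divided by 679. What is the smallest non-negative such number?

302934

Write x = 642 + 2799·k. Then 2799·k ≡ 100 − 642 ≡ 137 (mod 679).
Need 2799⁻¹ mod 679. Extended Euclid on (679, 83):
679 = 8×83 + 15
83 = 5×15 + 8
15 = 1×8 + 7
8 = 1×7 + 1
7 = 7×1 + 0
Back-substitute:
1 = 8 − 7
1 = −15 + 2·8
1 = 2·83 − 11·15
1 = −11·679 + 90·83
2799⁻¹ ≡ 90 (mod 679), so k ≡ 90·137 ≡ 108 (mod 679).
x = 642 + 2799·108 = 302934.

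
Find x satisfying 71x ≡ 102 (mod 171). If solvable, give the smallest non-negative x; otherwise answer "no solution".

First find gcd(71, 171):
171 = 2·71 + 29
71 = 2·29 + 13
29 = 2·13 + 3
13 = 4·3 + 1
3 = 3·1 + 0
gcd = 1, so a unique solution mod 171 exists.
Back-substitute for the Bézout coefficients:
1 = 13 − 4·3
1 = −4·29 + 9·13
1 = 9·71 − 22·29
1 = −22·171 + 53·71
So 71·(53) ≡ 1 (mod 171), giving 71⁻¹ ≡ 53.
x ≡ 71⁻¹·102 ≡ 53·102 ≡ 105 (mod 171).

105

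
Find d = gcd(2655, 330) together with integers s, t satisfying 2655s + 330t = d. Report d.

Euclidean algorithm:
2655 = 8×330 + 15
330 = 22×15 + 0
gcd(2655, 330) = 15.
Working backward:
15 = 2655 − 8·330
So 15 = (1)·2655 + (-8)·330.

15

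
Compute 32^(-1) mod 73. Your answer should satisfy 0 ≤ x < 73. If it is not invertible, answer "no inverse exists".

Extended Euclidean algorithm:
73 = 2×32 + 9
32 = 3×9 + 5
9 = 1×5 + 4
5 = 1×4 + 1
4 = 4×1 + 0
Since gcd(32, 73) = 1, back-substitute to write 1 as a combination:
1 = 5 − 4
1 = −9 + 2·5
1 = 2·32 − 7·9
1 = −7·73 + 16·32
So 32·16 ≡ 1 (mod 73).

16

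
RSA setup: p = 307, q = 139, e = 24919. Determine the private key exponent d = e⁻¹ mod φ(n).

φ(n) = (p−1)(q−1) = 306·138 = 42228.
Need d with 24919·d ≡ 1 (mod 42228). Apply the extended Euclidean algorithm:
42228 = 1×24919 + 17309
24919 = 1×17309 + 7610
17309 = 2×7610 + 2089
7610 = 3×2089 + 1343
2089 = 1×1343 + 746
1343 = 1×746 + 597
746 = 1×597 + 149
597 = 4×149 + 1
149 = 149×1 + 0
Back-substitute:
1 = 597 − 4·149
1 = −4·746 + 5·597
1 = 5·1343 − 9·746
1 = −9·2089 + 14·1343
1 = 14·7610 − 51·2089
1 = −51·17309 + 116·7610
1 = 116·24919 − 167·17309
1 = −167·42228 + 283·24919
So 24919·283 ≡ 1 (mod 42228), hence d = 283.

283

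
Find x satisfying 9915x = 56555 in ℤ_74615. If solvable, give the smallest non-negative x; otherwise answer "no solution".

4378

First find gcd(9915, 74615):
74615 = 7·9915 + 5210
9915 = 1·5210 + 4705
5210 = 1·4705 + 505
4705 = 9·505 + 160
505 = 3·160 + 25
160 = 6·25 + 10
25 = 2·10 + 5
10 = 2·5 + 0
gcd = 5 and 5 | 56555, so solutions exist. Divide through by 5: 1983x ≡ 11311 (mod 14923).
Now find 1983⁻¹ mod 14923:
14923 = 7×1983 + 1042
1983 = 1×1042 + 941
1042 = 1×941 + 101
941 = 9×101 + 32
101 = 3×32 + 5
32 = 6×5 + 2
5 = 2×2 + 1
2 = 2×1 + 0
Back-substitute:
1 = 5 − 2·2
1 = −2·32 + 13·5
1 = 13·101 − 41·32
1 = −41·941 + 382·101
1 = 382·1042 − 423·941
1 = −423·1983 + 805·1042
1 = 805·14923 − 6058·1983
So 1983·(-6058) ≡ 1 (mod 14923), i.e. 1983⁻¹ ≡ 8865.
Then x ≡ 8865·11311 ≡ 4378 (mod 14923); the smallest non-negative solution is x = 4378.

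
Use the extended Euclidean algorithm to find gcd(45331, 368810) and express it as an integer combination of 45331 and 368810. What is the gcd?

13

Repeated division:
368810 = 8*45331 + 6162
45331 = 7*6162 + 2197
6162 = 2*2197 + 1768
2197 = 1*1768 + 429
1768 = 4*429 + 52
429 = 8*52 + 13
52 = 4*13 + 0
gcd(45331, 368810) = 13.
Back-substituting:
13 = 429 − 8·52
13 = −8·1768 + 33·429
13 = 33·2197 − 41·1768
13 = −41·6162 + 115·2197
13 = 115·45331 − 846·6162
13 = −846·368810 + 6883·45331
So 13 = (-846)·368810 + (6883)·45331.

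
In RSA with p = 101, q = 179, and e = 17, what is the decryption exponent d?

16753

φ(n) = (p−1)(q−1) = 100·178 = 17800.
Need d with 17·d ≡ 1 (mod 17800). Apply the extended Euclidean algorithm:
17800 = 1047·17 + 1
17 = 17·1 + 0
Back-substitute:
1 = 17800 − 1047·17
So 17·(-1047) ≡ 1 (mod 17800), hence d ≡ -1047 ≡ 16753 (mod 17800).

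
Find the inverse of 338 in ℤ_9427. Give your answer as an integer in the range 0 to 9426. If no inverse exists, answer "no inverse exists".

5606

Extended Euclidean algorithm:
9427 = 27*338 + 301
338 = 1*301 + 37
301 = 8*37 + 5
37 = 7*5 + 2
5 = 2*2 + 1
2 = 2*1 + 0
gcd = 1, so the inverse exists. Back-substitute:
1 = 5 − 2·2
1 = −2·37 + 15·5
1 = 15·301 − 122·37
1 = −122·338 + 137·301
1 = 137·9427 − 3821·338
So 338·(-3821) ≡ 1 (mod 9427), and -3821 ≡ 5606 (mod 9427).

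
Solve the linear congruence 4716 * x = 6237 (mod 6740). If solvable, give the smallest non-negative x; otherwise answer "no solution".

no solution

gcd(4716, 6740):
6740 = 1·4716 + 2024
4716 = 2·2024 + 668
2024 = 3·668 + 20
668 = 33·20 + 8
20 = 2·8 + 4
8 = 2·4 + 0
gcd = 4, but 4 ∤ 6237, so the congruence has no solution.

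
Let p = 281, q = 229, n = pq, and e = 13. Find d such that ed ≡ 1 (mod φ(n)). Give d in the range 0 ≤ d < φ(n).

φ(n) = (p−1)(q−1) = 280·228 = 63840.
Need d with 13·d ≡ 1 (mod 63840). Apply the extended Euclidean algorithm:
63840 = 4910·13 + 10
13 = 1·10 + 3
10 = 3·3 + 1
3 = 3·1 + 0
Back-substitute:
1 = 10 − 3·3
1 = −3·13 + 4·10
1 = 4·63840 − 19643·13
So 13·(-19643) ≡ 1 (mod 63840), hence d ≡ -19643 ≡ 44197 (mod 63840).

44197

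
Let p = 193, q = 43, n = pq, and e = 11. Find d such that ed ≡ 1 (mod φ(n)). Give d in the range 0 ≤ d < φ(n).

7331

φ(n) = (p−1)(q−1) = 192·42 = 8064.
Need d with 11·d ≡ 1 (mod 8064). Apply the extended Euclidean algorithm:
8064 = 733*11 + 1
11 = 11*1 + 0
Back-substitute:
1 = 8064 − 733·11
So 11·(-733) ≡ 1 (mod 8064), hence d ≡ -733 ≡ 7331 (mod 8064).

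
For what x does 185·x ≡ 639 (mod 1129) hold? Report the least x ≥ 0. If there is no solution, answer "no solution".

First find gcd(185, 1129):
1129 = 6*185 + 19
185 = 9*19 + 14
19 = 1*14 + 5
14 = 2*5 + 4
5 = 1*4 + 1
4 = 4*1 + 0
gcd = 1, so a unique solution mod 1129 exists.
Back-substitute for the Bézout coefficients:
1 = 5 − 4
1 = −14 + 3·5
1 = 3·19 − 4·14
1 = −4·185 + 39·19
1 = 39·1129 − 238·185
So 185·(-238) ≡ 1 (mod 1129), giving 185⁻¹ ≡ 891.
x ≡ 185⁻¹·639 ≡ 891·639 ≡ 333 (mod 1129).

333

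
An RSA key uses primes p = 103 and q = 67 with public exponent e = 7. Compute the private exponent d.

φ(n) = (p−1)(q−1) = 102·66 = 6732.
Need d with 7·d ≡ 1 (mod 6732). Apply the extended Euclidean algorithm:
6732 = 961·7 + 5
7 = 1·5 + 2
5 = 2·2 + 1
2 = 2·1 + 0
Back-substitute:
1 = 5 − 2·2
1 = −2·7 + 3·5
1 = 3·6732 − 2885·7
So 7·(-2885) ≡ 1 (mod 6732), hence d ≡ -2885 ≡ 3847 (mod 6732).

3847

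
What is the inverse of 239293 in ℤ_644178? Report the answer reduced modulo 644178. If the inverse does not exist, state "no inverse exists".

Apply the Euclidean algorithm to 644178 and 239293:
644178 = 2*239293 + 165592
239293 = 1*165592 + 73701
165592 = 2*73701 + 18190
73701 = 4*18190 + 941
18190 = 19*941 + 311
941 = 3*311 + 8
311 = 38*8 + 7
8 = 1*7 + 1
7 = 7*1 + 0
The gcd is 1. Working backward:
1 = 8 − 7
1 = −311 + 39·8
1 = 39·941 − 118·311
1 = −118·18190 + 2281·941
1 = 2281·73701 − 9242·18190
1 = −9242·165592 + 20765·73701
1 = 20765·239293 − 30007·165592
1 = −30007·644178 + 80779·239293
So 239293·80779 ≡ 1 (mod 644178).

80779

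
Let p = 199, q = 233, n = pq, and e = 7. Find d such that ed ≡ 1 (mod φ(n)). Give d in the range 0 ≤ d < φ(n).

19687

φ(n) = (p−1)(q−1) = 198·232 = 45936.
Need d with 7·d ≡ 1 (mod 45936). Apply the extended Euclidean algorithm:
45936 = 6562·7 + 2
7 = 3·2 + 1
2 = 2·1 + 0
Back-substitute:
1 = 7 − 3·2
1 = −3·45936 + 19687·7
So 7·19687 ≡ 1 (mod 45936), hence d = 19687.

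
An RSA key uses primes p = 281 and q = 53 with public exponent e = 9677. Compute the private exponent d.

φ(n) = (p−1)(q−1) = 280·52 = 14560.
Need d with 9677·d ≡ 1 (mod 14560). Apply the extended Euclidean algorithm:
14560 = 1·9677 + 4883
9677 = 1·4883 + 4794
4883 = 1·4794 + 89
4794 = 53·89 + 77
89 = 1·77 + 12
77 = 6·12 + 5
12 = 2·5 + 2
5 = 2·2 + 1
2 = 2·1 + 0
Back-substitute:
1 = 5 − 2·2
1 = −2·12 + 5·5
1 = 5·77 − 32·12
1 = −32·89 + 37·77
1 = 37·4794 − 1993·89
1 = −1993·4883 + 2030·4794
1 = 2030·9677 − 4023·4883
1 = −4023·14560 + 6053·9677
So 9677·6053 ≡ 1 (mod 14560), hence d = 6053.

6053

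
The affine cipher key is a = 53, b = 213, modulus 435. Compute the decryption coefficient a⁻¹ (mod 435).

197

Run Euclid on (435, 53):
435 = 8*53 + 11
53 = 4*11 + 9
11 = 1*9 + 2
9 = 4*2 + 1
2 = 2*1 + 0
The gcd is 1. Working backward:
1 = 9 − 4·2
1 = −4·11 + 5·9
1 = 5·53 − 24·11
1 = −24·435 + 197·53
So 53·197 ≡ 1 (mod 435).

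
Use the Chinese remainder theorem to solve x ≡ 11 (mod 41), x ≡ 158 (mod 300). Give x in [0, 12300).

Write x = 11 + 41·k. Then 41·k ≡ 158 − 11 ≡ 147 (mod 300).
Need 41⁻¹ mod 300. Extended Euclid on (300, 41):
300 = 7×41 + 13
41 = 3×13 + 2
13 = 6×2 + 1
2 = 2×1 + 0
Back-substitute:
1 = 13 − 6·2
1 = −6·41 + 19·13
1 = 19·300 − 139·41
41⁻¹ ≡ 161 (mod 300), so k ≡ 161·147 ≡ 267 (mod 300).
x = 11 + 41·267 = 10958.

10958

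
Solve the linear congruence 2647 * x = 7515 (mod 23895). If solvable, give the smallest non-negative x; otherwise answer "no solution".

First find gcd(2647, 23895):
23895 = 9×2647 + 72
2647 = 36×72 + 55
72 = 1×55 + 17
55 = 3×17 + 4
17 = 4×4 + 1
4 = 4×1 + 0
gcd = 1, so a unique solution mod 23895 exists.
Back-substitute for the Bézout coefficients:
1 = 17 − 4·4
1 = −4·55 + 13·17
1 = 13·72 − 17·55
1 = −17·2647 + 625·72
1 = 625·23895 − 5642·2647
So 2647·(-5642) ≡ 1 (mod 23895), giving 2647⁻¹ ≡ 18253.
x ≡ 2647⁻¹·7515 ≡ 18253·7515 ≡ 13995 (mod 23895).

13995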